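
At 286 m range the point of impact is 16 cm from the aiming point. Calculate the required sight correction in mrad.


1 mrad subtends 1 cm per 10 m of range, so adj = error_cm / (dist_m / 10) = 16 / (286/10) = 0.5594 mrad

0.5594 mrad


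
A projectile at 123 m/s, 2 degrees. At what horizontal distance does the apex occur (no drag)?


R = v0^2*sin(2*theta)/g = 123^2*sin(2*2°)/9.81 = 107.579 m
apex_dist = R/2 = 107.579/2 = 53.79 m

53.79 m


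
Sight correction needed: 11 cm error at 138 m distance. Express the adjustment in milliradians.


1 mrad subtends 1 cm per 10 m of range, so adj = error_cm / (dist_m / 10) = 11 / (138/10) = 0.7971 mrad

0.7971 mrad


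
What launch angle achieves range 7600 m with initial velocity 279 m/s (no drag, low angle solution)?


sin(2*theta) = R*g/v0^2 = 7600*9.81/279^2 = 0.957799, theta = arcsin(0.957799)/2 = 36.65°

36.65 degrees


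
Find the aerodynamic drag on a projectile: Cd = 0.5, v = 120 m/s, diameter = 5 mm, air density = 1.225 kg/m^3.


A = pi*(d/2)^2 = pi*(5/2000)^2 = 1.96350e-05 m^2
Fd = 0.5*Cd*rho*A*v^2 = 0.5*0.5*1.225*1.96350e-05*120^2 = 0.08659 N

0.08659 N


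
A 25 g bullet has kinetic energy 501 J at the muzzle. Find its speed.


v = sqrt(2*E/m) = sqrt(2*501/0.025) = 200.2 m/s

200.2 m/s


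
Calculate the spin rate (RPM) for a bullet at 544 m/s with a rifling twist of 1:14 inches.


twist_m = 14*0.0254 = 0.3556 m
spin = v/twist = 544/0.3556 = 1529.809 rev/s
RPM = spin*60 = 1529.809*60 ≈ 91789 RPM

91789 RPM


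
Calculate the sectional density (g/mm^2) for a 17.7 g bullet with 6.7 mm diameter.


SD = m/d^2 = 17.7/6.7^2 = 0.3943 g/mm^2

0.3943 g/mm^2


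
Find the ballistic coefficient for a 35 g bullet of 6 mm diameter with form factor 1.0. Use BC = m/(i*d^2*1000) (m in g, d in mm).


BC = m/(i*d^2*1000) = 35/(1.0 * 6^2 * 1000) = 0.0009722

0.0009722


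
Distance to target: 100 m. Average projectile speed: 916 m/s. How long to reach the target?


t = d/v = 100/916 = 0.1092 s

0.1092 s


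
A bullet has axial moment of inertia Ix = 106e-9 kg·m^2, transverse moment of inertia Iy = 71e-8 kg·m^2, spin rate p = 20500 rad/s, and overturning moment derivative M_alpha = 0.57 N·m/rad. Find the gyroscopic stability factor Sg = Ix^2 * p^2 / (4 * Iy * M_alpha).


Sg = Ix^2 * p^2 / (4 * Iy * M_alpha) = (106e-9)^2 * 20500^2 / (4 * 71e-8 * 0.57) = 2.917

2.917


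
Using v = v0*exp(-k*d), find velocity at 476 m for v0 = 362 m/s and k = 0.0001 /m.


v = v0*exp(-k*d) = 362*exp(-0.0001*476) = 345.2 m/s

345.2 m/s


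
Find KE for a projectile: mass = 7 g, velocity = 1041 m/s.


E = 0.5*m*v^2 = 0.5*0.007*1041^2 = 3793 J

3793 J


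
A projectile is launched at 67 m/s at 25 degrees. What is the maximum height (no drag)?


H = (v0*sin(theta))^2 / (2g) = (67*sin(25°))^2 / (2*9.81) = 40.86 m

40.86 m


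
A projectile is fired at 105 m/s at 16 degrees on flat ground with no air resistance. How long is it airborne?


T = 2*v0*sin(theta)/g = 2*105*sin(16°)/9.81 = 5.9 s

5.9 s


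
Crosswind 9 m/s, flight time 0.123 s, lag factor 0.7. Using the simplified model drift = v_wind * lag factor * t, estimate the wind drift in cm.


drift = v_wind * lag * t = 9 * 0.7 * 0.123 = 0.7749 m ≈ 77.49 cm

77.49 cm


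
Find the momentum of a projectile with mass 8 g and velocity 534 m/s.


p = m*v = 0.008*534 = 4.272 kg·m/s

4.272 kg·m/s


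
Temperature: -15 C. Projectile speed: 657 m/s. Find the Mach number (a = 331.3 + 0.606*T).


a = 331.3 + 0.606*(-15) = 322.21 m/s
M = v/a = 657/322.21 = 2.039

2.039


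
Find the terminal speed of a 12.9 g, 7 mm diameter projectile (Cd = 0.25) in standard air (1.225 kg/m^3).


A = pi*(d/2)^2 = pi*(7/2000)^2 = 3.84845e-05 m^2
vt = sqrt(2mg/(Cd*rho*A)) = sqrt(2*0.0129*9.81/(0.25 * 1.225 * 3.84845e-05)) = 146.5 m/s

146.5 m/s


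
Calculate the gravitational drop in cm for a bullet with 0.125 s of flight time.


drop = 0.5*g*t^2 = 0.5*9.81*0.125^2 = 0.0766406 m ≈ 7.664 cm

7.664 cm


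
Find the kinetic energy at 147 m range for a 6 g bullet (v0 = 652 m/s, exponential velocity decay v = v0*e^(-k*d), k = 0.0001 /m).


v = v0*exp(-k*d) = 652*exp(-0.0001*147) = 642.486 m/s
E = 0.5*m*v^2 = 0.5*0.006*642.486^2 = 1238 J

1238 J


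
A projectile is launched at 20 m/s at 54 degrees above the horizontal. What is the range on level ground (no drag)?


R = v0^2 * sin(2*theta) / g = 20^2 * sin(2*54°) / 9.81 = 38.78 m

38.78 m


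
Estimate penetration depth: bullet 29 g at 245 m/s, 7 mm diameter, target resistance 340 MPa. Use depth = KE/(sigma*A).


A = pi*(d/2)^2 = pi*(7/2)^2 = 38.4845 mm^2
E = 0.5*m*v^2 = 0.5*0.029*245^2 = 870.363 J
depth = E/(sigma*A) = 870.363 J / (340 MPa * 38.4845 mm^2) = 870.363/(340 * 38.4845) m = 0.0665174 m ≈ 66.52 mm

66.52 mm


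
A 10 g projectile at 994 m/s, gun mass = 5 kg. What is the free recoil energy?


v_r = m_p*v_p/m_gun = 0.01*994/5 = 1.988 m/s, E_r = 0.5*m_gun*v_r^2 = 0.5*5*1.988^2 = 9.88 J

9.88 J


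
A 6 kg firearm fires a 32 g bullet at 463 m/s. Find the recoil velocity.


v_recoil = m_p * v_p / m_gun = 0.032 * 463 / 6 = 2.469 m/s

2.469 m/s


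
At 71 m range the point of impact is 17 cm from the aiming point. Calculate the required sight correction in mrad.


1 mrad subtends 1 cm per 10 m of range, so adj = error_cm / (dist_m / 10) = 17 / (71/10) = 2.394 mrad

2.394 mrad


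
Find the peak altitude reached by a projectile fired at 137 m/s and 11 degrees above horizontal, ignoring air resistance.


H = (v0*sin(theta))^2 / (2g) = (137*sin(11°))^2 / (2*9.81) = 34.83 m

34.83 m


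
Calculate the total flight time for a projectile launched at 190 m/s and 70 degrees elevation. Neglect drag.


T = 2*v0*sin(theta)/g = 2*190*sin(70°)/9.81 = 36.4 s

36.4 s


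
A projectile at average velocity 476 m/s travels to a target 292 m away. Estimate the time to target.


t = d/v = 292/476 = 0.6134 s

0.6134 s


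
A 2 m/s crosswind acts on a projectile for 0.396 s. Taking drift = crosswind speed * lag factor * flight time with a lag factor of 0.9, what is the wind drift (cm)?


drift = v_wind * lag * t = 2 * 0.9 * 0.396 = 0.7128 m ≈ 71.28 cm

71.28 cm


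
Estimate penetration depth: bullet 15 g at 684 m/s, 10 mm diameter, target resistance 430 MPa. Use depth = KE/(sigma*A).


A = pi*(d/2)^2 = pi*(10/2)^2 = 78.5398 mm^2
E = 0.5*m*v^2 = 0.5*0.015*684^2 = 3508.92 J
depth = E/(sigma*A) = 3508.92 J / (430 MPa * 78.5398 mm^2) = 3508.92/(430 * 78.5398) m = 0.1039 m ≈ 103.9 mm

103.9 mm


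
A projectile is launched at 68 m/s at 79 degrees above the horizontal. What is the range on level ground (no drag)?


R = v0^2 * sin(2*theta) / g = 68^2 * sin(2*79°) / 9.81 = 176.6 m

176.6 m


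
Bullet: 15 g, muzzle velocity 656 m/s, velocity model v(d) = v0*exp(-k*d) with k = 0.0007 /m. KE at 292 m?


v = v0*exp(-k*d) = 656*exp(-0.0007*292) = 534.729 m/s
E = 0.5*m*v^2 = 0.5*0.015*534.729^2 = 2145 J

2145 J


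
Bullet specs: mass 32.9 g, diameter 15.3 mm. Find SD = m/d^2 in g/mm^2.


SD = m/d^2 = 32.9/15.3^2 = 0.1405 g/mm^2

0.1405 g/mm^2


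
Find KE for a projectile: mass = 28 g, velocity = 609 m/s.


E = 0.5*m*v^2 = 0.5*0.028*609^2 = 5192 J

5192 J


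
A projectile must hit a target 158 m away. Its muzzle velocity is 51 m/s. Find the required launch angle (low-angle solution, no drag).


sin(2*theta) = R*g/v0^2 = 158*9.81/51^2 = 0.595917, theta = arcsin(0.595917)/2 = 18.29°

18.29 degrees


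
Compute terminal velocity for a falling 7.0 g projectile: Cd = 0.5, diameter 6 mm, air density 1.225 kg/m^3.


A = pi*(d/2)^2 = pi*(6/2000)^2 = 2.82743e-05 m^2
vt = sqrt(2mg/(Cd*rho*A)) = sqrt(2*0.007*9.81/(0.5 * 1.225 * 2.82743e-05)) = 89.05 m/s

89.05 m/s


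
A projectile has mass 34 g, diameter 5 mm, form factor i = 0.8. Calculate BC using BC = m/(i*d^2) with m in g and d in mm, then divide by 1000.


BC = m/(i*d^2*1000) = 34/(0.8 * 5^2 * 1000) = 0.0017

0.0017


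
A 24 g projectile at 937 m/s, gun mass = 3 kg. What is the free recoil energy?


v_r = m_p*v_p/m_gun = 0.024*937/3 = 7.496 m/s, E_r = 0.5*m_gun*v_r^2 = 0.5*3*7.496^2 = 84.29 J

84.29 J


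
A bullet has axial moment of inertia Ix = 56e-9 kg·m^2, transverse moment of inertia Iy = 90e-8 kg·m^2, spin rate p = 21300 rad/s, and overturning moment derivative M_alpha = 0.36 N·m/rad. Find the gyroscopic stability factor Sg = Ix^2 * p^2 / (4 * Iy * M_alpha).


Sg = Ix^2 * p^2 / (4 * Iy * M_alpha) = (56e-9)^2 * 21300^2 / (4 * 90e-8 * 0.36) = 1.098

1.098


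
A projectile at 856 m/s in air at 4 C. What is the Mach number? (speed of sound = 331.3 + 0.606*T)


a = 331.3 + 0.606*(4) = 333.724 m/s
M = v/a = 856/333.724 = 2.565

2.565


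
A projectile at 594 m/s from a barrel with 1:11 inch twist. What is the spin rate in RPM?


twist_m = 11*0.0254 = 0.2794 m
spin = v/twist = 594/0.2794 = 2125.984 rev/s
RPM = spin*60 = 2125.984*60 ≈ 127559 RPM

127559 RPM


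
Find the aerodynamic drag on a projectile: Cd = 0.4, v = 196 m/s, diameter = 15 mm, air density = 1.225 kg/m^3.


A = pi*(d/2)^2 = pi*(15/2000)^2 = 1.76715e-04 m^2
Fd = 0.5*Cd*rho*A*v^2 = 0.5*0.4*1.225*1.76715e-04*196^2 = 1.663 N

1.663 N


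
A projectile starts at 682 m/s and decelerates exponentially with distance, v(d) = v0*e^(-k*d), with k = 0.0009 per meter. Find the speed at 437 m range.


v = v0*exp(-k*d) = 682*exp(-0.0009*437) = 460.2 m/s

460.2 m/s


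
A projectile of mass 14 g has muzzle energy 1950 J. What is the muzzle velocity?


v = sqrt(2*E/m) = sqrt(2*1950/0.014) = 527.8 m/s

527.8 m/s


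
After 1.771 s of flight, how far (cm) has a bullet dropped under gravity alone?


drop = 0.5*g*t^2 = 0.5*9.81*1.771^2 = 15.3842 m ≈ 1538 cm

1538 cm


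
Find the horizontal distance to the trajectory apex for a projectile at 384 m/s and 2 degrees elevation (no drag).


R = v0^2*sin(2*theta)/g = 384^2*sin(2*2°)/9.81 = 1048.52 m
apex_dist = R/2 = 1048.52/2 = 524.3 m

524.3 m


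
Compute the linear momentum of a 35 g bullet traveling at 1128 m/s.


p = m*v = 0.035*1128 = 39.48 kg·m/s

39.48 kg·m/s


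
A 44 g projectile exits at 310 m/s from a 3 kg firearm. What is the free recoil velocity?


v_recoil = m_p * v_p / m_gun = 0.044 * 310 / 3 = 4.547 m/s

4.547 m/s


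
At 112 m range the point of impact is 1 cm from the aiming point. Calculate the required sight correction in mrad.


1 mrad subtends 1 cm per 10 m of range, so adj = error_cm / (dist_m / 10) = 1 / (112/10) = 0.08929 mrad

0.08929 mrad


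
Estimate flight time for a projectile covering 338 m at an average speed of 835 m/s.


t = d/v = 338/835 = 0.4048 s

0.4048 s


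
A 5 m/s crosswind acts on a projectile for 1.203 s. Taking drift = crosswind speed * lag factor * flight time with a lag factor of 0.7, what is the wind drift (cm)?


drift = v_wind * lag * t = 5 * 0.7 * 1.203 = 4.2105 m ≈ 421.1 cm

421.1 cm


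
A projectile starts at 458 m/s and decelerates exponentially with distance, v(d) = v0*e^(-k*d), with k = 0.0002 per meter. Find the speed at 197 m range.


v = v0*exp(-k*d) = 458*exp(-0.0002*197) = 440.3 m/s

440.3 m/s


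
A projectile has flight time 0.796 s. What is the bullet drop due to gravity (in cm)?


drop = 0.5*g*t^2 = 0.5*9.81*0.796^2 = 3.10789 m ≈ 310.8 cm

310.8 cm


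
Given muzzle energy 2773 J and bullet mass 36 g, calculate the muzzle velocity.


v = sqrt(2*E/m) = sqrt(2*2773/0.036) = 392.5 m/s

392.5 m/s


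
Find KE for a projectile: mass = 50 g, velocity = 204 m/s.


E = 0.5*m*v^2 = 0.5*0.05*204^2 = 1040 J

1040 J


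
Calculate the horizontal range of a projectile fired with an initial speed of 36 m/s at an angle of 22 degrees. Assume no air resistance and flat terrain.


R = v0^2 * sin(2*theta) / g = 36^2 * sin(2*22°) / 9.81 = 91.77 m

91.77 m


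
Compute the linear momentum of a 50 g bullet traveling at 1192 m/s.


p = m*v = 0.05*1192 = 59.6 kg·m/s

59.6 kg·m/s


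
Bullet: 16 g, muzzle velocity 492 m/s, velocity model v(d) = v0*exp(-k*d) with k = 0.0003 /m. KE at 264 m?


v = v0*exp(-k*d) = 492*exp(-0.0003*264) = 454.537 m/s
E = 0.5*m*v^2 = 0.5*0.016*454.537^2 = 1653 J

1653 J


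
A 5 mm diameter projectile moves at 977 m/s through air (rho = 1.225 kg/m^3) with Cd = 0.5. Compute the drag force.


A = pi*(d/2)^2 = pi*(5/2000)^2 = 1.96350e-05 m^2
Fd = 0.5*Cd*rho*A*v^2 = 0.5*0.5*1.225*1.96350e-05*977^2 = 5.74 N

5.74 N


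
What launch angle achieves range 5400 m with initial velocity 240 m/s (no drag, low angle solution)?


sin(2*theta) = R*g/v0^2 = 5400*9.81/240^2 = 0.919687, theta = arcsin(0.919687)/2 = 33.44°

33.44 degrees


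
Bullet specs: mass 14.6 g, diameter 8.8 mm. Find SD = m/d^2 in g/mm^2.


SD = m/d^2 = 14.6/8.8^2 = 0.1885 g/mm^2

0.1885 g/mm^2


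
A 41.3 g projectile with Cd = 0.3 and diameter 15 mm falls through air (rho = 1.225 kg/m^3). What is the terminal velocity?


A = pi*(d/2)^2 = pi*(15/2000)^2 = 1.76715e-04 m^2
vt = sqrt(2mg/(Cd*rho*A)) = sqrt(2*0.0413*9.81/(0.3 * 1.225 * 1.76715e-04)) = 111.7 m/s

111.7 m/s


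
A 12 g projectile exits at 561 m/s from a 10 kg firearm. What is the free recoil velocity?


v_recoil = m_p * v_p / m_gun = 0.012 * 561 / 10 = 0.6732 m/s

0.6732 m/s


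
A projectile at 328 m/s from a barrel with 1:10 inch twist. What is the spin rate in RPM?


twist_m = 10*0.0254 = 0.254 m
spin = v/twist = 328/0.254 = 1291.339 rev/s
RPM = spin*60 = 1291.339*60 ≈ 77480 RPM

77480 RPM


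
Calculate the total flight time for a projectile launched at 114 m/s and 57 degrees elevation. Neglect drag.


T = 2*v0*sin(theta)/g = 2*114*sin(57°)/9.81 = 19.49 s

19.49 s


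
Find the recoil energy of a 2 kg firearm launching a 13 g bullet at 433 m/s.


v_r = m_p*v_p/m_gun = 0.013*433/2 = 2.8145 m/s, E_r = 0.5*m_gun*v_r^2 = 0.5*2*2.8145^2 = 7.921 J

7.921 J


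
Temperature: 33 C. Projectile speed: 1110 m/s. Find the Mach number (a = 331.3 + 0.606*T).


a = 331.3 + 0.606*(33) = 351.298 m/s
M = v/a = 1110/351.298 = 3.16

3.16


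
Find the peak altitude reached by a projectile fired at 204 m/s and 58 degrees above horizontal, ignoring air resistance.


H = (v0*sin(theta))^2 / (2g) = (204*sin(58°))^2 / (2*9.81) = 1525 m

1525 m


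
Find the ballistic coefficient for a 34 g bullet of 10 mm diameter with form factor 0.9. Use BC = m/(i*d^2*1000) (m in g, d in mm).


BC = m/(i*d^2*1000) = 34/(0.9 * 10^2 * 1000) = 0.0003778

0.0003778


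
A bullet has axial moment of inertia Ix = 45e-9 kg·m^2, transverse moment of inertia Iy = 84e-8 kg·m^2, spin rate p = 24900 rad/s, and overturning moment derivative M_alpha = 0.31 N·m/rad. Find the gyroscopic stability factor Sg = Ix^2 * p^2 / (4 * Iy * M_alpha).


Sg = Ix^2 * p^2 / (4 * Iy * M_alpha) = (45e-9)^2 * 24900^2 / (4 * 84e-8 * 0.31) = 1.205

1.205


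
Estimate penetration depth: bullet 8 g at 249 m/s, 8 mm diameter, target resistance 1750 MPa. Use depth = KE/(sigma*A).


A = pi*(d/2)^2 = pi*(8/2)^2 = 50.2655 mm^2
E = 0.5*m*v^2 = 0.5*0.008*249^2 = 248.004 J
depth = E/(sigma*A) = 248.004 J / (1750 MPa * 50.2655 mm^2) = 248.004/(1750 * 50.2655) m = 0.00281936 m ≈ 2.819 mm

2.819 mm


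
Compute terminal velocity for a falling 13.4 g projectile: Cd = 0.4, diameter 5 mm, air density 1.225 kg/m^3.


A = pi*(d/2)^2 = pi*(5/2000)^2 = 1.96350e-05 m^2
vt = sqrt(2mg/(Cd*rho*A)) = sqrt(2*0.0134*9.81/(0.4 * 1.225 * 1.96350e-05)) = 165.3 m/s

165.3 m/s


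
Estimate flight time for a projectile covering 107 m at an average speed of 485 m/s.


t = d/v = 107/485 = 0.2206 s

0.2206 s


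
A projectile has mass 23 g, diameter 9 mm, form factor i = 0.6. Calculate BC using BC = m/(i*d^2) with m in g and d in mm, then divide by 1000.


BC = m/(i*d^2*1000) = 23/(0.6 * 9^2 * 1000) = 0.0004733

0.0004733


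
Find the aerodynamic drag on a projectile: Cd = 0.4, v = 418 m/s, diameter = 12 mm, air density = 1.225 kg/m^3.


A = pi*(d/2)^2 = pi*(12/2000)^2 = 1.13097e-04 m^2
Fd = 0.5*Cd*rho*A*v^2 = 0.5*0.4*1.225*1.13097e-04*418^2 = 4.841 N

4.841 N


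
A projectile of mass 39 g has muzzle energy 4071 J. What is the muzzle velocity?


v = sqrt(2*E/m) = sqrt(2*4071/0.039) = 456.9 m/s

456.9 m/s


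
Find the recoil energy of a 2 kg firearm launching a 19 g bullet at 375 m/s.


v_r = m_p*v_p/m_gun = 0.019*375/2 = 3.5625 m/s, E_r = 0.5*m_gun*v_r^2 = 0.5*2*3.5625^2 = 12.69 J

12.69 J


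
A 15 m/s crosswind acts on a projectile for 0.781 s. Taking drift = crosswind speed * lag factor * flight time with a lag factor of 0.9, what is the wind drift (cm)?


drift = v_wind * lag * t = 15 * 0.9 * 0.781 = 10.5435 m ≈ 1054 cm

1054 cm


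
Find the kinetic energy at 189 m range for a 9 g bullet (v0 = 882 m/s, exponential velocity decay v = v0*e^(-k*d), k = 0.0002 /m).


v = v0*exp(-k*d) = 882*exp(-0.0002*189) = 849.283 m/s
E = 0.5*m*v^2 = 0.5*0.009*849.283^2 = 3246 J

3246 J


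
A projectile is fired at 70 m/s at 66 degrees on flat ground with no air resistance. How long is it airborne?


T = 2*v0*sin(theta)/g = 2*70*sin(66°)/9.81 = 13.04 s

13.04 s


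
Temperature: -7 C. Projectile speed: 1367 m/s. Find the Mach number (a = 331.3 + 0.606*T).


a = 331.3 + 0.606*(-7) = 327.058 m/s
M = v/a = 1367/327.058 = 4.18

4.18


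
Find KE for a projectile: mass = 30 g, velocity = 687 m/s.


E = 0.5*m*v^2 = 0.5*0.03*687^2 = 7080 J

7080 J


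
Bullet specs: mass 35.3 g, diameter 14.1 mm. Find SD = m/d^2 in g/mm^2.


SD = m/d^2 = 35.3/14.1^2 = 0.1776 g/mm^2

0.1776 g/mm^2


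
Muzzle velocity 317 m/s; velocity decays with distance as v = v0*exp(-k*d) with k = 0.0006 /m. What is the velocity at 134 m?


v = v0*exp(-k*d) = 317*exp(-0.0006*134) = 292.5 m/s

292.5 m/s


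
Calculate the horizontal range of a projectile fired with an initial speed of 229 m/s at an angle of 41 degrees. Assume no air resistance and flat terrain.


R = v0^2 * sin(2*theta) / g = 229^2 * sin(2*41°) / 9.81 = 5294 m

5294 m


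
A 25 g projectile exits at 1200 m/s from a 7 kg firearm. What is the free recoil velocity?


v_recoil = m_p * v_p / m_gun = 0.025 * 1200 / 7 = 4.286 m/s

4.286 m/s


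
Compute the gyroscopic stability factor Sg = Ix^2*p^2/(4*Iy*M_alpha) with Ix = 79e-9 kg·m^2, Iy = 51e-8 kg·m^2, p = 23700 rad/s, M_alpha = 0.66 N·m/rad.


Sg = Ix^2 * p^2 / (4 * Iy * M_alpha) = (79e-9)^2 * 23700^2 / (4 * 51e-8 * 0.66) = 2.604

2.604


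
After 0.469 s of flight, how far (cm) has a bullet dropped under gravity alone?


drop = 0.5*g*t^2 = 0.5*9.81*0.469^2 = 1.07891 m ≈ 107.9 cm

107.9 cm


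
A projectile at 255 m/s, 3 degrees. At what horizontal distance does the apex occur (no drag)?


R = v0^2*sin(2*theta)/g = 255^2*sin(2*3°)/9.81 = 692.861 m
apex_dist = R/2 = 692.861/2 = 346.4 m

346.4 m


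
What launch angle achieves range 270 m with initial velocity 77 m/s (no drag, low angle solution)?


sin(2*theta) = R*g/v0^2 = 270*9.81/77^2 = 0.446736, theta = arcsin(0.446736)/2 = 13.27°

13.27 degrees


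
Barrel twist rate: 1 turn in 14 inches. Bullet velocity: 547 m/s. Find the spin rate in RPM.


twist_m = 14*0.0254 = 0.3556 m
spin = v/twist = 547/0.3556 = 1538.245 rev/s
RPM = spin*60 = 1538.245*60 ≈ 92295 RPM

92295 RPM


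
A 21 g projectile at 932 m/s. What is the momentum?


p = m*v = 0.021*932 = 19.57 kg·m/s

19.57 kg·m/s


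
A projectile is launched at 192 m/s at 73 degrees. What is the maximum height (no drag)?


H = (v0*sin(theta))^2 / (2g) = (192*sin(73°))^2 / (2*9.81) = 1718 m

1718 m


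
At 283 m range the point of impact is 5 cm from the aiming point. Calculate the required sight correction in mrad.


1 mrad subtends 1 cm per 10 m of range, so adj = error_cm / (dist_m / 10) = 5 / (283/10) = 0.1767 mrad

0.1767 mrad


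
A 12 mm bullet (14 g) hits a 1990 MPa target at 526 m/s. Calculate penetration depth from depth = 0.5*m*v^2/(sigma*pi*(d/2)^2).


A = pi*(d/2)^2 = pi*(12/2)^2 = 113.097 mm^2
E = 0.5*m*v^2 = 0.5*0.014*526^2 = 1936.73 J
depth = E/(sigma*A) = 1936.73 J / (1990 MPa * 113.097 mm^2) = 1936.73/(1990 * 113.097) m = 0.00860526 m ≈ 8.605 mm

8.605 mm


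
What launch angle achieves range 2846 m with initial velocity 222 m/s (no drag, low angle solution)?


sin(2*theta) = R*g/v0^2 = 2846*9.81/222^2 = 0.566497, theta = arcsin(0.566497)/2 = 17.25°

17.25 degrees


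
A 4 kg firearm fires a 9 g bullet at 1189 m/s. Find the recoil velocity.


v_recoil = m_p * v_p / m_gun = 0.009 * 1189 / 4 = 2.675 m/s

2.675 m/s


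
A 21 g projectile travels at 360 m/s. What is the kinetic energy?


E = 0.5*m*v^2 = 0.5*0.021*360^2 = 1361 J

1361 J


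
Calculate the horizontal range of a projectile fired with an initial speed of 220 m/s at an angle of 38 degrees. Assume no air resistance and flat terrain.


R = v0^2 * sin(2*theta) / g = 220^2 * sin(2*38°) / 9.81 = 4787 m

4787 m


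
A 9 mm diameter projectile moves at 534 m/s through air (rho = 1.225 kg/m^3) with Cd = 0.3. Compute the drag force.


A = pi*(d/2)^2 = pi*(9/2000)^2 = 6.36173e-05 m^2
Fd = 0.5*Cd*rho*A*v^2 = 0.5*0.3*1.225*6.36173e-05*534^2 = 3.333 N

3.333 N


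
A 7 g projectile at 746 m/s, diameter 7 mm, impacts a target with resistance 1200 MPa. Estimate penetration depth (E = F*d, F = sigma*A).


A = pi*(d/2)^2 = pi*(7/2)^2 = 38.4845 mm^2
E = 0.5*m*v^2 = 0.5*0.007*746^2 = 1947.81 J
depth = E/(sigma*A) = 1947.81 J / (1200 MPa * 38.4845 mm^2) = 1947.81/(1200 * 38.4845) m = 0.0421773 m ≈ 42.18 mm

42.18 mm


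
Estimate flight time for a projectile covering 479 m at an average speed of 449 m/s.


t = d/v = 479/449 = 1.067 s

1.067 s


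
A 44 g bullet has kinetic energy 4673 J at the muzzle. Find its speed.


v = sqrt(2*E/m) = sqrt(2*4673/0.044) = 460.9 m/s

460.9 m/s


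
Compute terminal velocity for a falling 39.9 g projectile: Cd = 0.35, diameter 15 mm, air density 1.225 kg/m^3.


A = pi*(d/2)^2 = pi*(15/2000)^2 = 1.76715e-04 m^2
vt = sqrt(2mg/(Cd*rho*A)) = sqrt(2*0.0399*9.81/(0.35 * 1.225 * 1.76715e-04)) = 101.6 m/s

101.6 m/s


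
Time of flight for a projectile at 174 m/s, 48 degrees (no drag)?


T = 2*v0*sin(theta)/g = 2*174*sin(48°)/9.81 = 26.36 s

26.36 s


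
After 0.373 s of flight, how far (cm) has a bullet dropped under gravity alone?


drop = 0.5*g*t^2 = 0.5*9.81*0.373^2 = 0.682428 m ≈ 68.24 cm

68.24 cm


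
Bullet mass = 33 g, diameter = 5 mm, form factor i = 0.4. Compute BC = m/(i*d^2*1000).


BC = m/(i*d^2*1000) = 33/(0.4 * 5^2 * 1000) = 0.0033

0.0033


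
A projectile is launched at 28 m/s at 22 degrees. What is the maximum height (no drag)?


H = (v0*sin(theta))^2 / (2g) = (28*sin(22°))^2 / (2*9.81) = 5.607 m

5.607 m


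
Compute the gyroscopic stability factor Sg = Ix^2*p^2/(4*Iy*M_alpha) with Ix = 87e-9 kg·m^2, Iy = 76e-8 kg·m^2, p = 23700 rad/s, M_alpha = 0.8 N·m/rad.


Sg = Ix^2 * p^2 / (4 * Iy * M_alpha) = (87e-9)^2 * 23700^2 / (4 * 76e-8 * 0.8) = 1.748

1.748


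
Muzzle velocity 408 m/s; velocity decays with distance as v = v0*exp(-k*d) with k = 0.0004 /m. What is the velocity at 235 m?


v = v0*exp(-k*d) = 408*exp(-0.0004*235) = 371.4 m/s

371.4 m/s


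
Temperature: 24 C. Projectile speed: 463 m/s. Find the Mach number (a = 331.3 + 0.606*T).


a = 331.3 + 0.606*(24) = 345.844 m/s
M = v/a = 463/345.844 = 1.339

1.339


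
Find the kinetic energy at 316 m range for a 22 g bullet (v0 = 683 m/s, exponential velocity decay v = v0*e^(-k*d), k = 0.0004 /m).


v = v0*exp(-k*d) = 683*exp(-0.0004*316) = 601.902 m/s
E = 0.5*m*v^2 = 0.5*0.022*601.902^2 = 3985 J

3985 J


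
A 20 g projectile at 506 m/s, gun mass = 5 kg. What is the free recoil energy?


v_r = m_p*v_p/m_gun = 0.02*506/5 = 2.024 m/s, E_r = 0.5*m_gun*v_r^2 = 0.5*5*2.024^2 = 10.24 J

10.24 J


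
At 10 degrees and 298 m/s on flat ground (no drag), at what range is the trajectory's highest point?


R = v0^2*sin(2*theta)/g = 298^2*sin(2*10°)/9.81 = 3096.1 m
apex_dist = R/2 = 3096.1/2 = 1548 m

1548 m


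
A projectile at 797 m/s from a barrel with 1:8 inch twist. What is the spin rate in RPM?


twist_m = 8*0.0254 = 0.2032 m
spin = v/twist = 797/0.2032 = 3922.244 rev/s
RPM = spin*60 = 3922.244*60 ≈ 235335 RPM

235335 RPM


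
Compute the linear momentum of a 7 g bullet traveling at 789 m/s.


p = m*v = 0.007*789 = 5.523 kg·m/s

5.523 kg·m/s


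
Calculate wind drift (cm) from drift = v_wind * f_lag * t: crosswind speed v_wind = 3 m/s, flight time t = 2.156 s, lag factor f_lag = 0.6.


drift = v_wind * lag * t = 3 * 0.6 * 2.156 = 3.8808 m ≈ 388.1 cm

388.1 cm


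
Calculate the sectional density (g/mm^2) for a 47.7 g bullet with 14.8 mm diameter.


SD = m/d^2 = 47.7/14.8^2 = 0.2178 g/mm^2

0.2178 g/mm^2


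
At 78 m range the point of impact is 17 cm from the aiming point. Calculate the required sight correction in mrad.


1 mrad subtends 1 cm per 10 m of range, so adj = error_cm / (dist_m / 10) = 17 / (78/10) = 2.179 mrad

2.179 mrad


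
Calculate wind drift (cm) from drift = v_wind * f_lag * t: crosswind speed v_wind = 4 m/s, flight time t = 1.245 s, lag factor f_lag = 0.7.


drift = v_wind * lag * t = 4 * 0.7 * 1.245 = 3.486 m ≈ 348.6 cm

348.6 cm


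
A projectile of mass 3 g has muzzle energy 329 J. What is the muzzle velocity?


v = sqrt(2*E/m) = sqrt(2*329/0.003) = 468.3 m/s

468.3 m/s


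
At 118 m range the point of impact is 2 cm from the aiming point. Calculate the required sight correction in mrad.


1 mrad subtends 1 cm per 10 m of range, so adj = error_cm / (dist_m / 10) = 2 / (118/10) = 0.1695 mrad

0.1695 mrad


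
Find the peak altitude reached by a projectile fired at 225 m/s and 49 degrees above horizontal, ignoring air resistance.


H = (v0*sin(theta))^2 / (2g) = (225*sin(49°))^2 / (2*9.81) = 1470 m

1470 m


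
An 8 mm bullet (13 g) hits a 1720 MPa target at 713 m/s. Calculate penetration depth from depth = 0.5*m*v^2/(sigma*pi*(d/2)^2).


A = pi*(d/2)^2 = pi*(8/2)^2 = 50.2655 mm^2
E = 0.5*m*v^2 = 0.5*0.013*713^2 = 3304.4 J
depth = E/(sigma*A) = 3304.4 J / (1720 MPa * 50.2655 mm^2) = 3304.4/(1720 * 50.2655) m = 0.0382203 m ≈ 38.22 mm

38.22 mm


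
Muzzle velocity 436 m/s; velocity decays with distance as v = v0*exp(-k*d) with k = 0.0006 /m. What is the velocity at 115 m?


v = v0*exp(-k*d) = 436*exp(-0.0006*115) = 406.9 m/s

406.9 m/s


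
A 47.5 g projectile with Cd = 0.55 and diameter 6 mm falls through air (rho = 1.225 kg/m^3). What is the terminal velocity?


A = pi*(d/2)^2 = pi*(6/2000)^2 = 2.82743e-05 m^2
vt = sqrt(2mg/(Cd*rho*A)) = sqrt(2*0.0475*9.81/(0.55 * 1.225 * 2.82743e-05)) = 221.2 m/s

221.2 m/s


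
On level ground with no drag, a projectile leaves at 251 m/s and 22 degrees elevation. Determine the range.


R = v0^2 * sin(2*theta) / g = 251^2 * sin(2*22°) / 9.81 = 4461 m

4461 m


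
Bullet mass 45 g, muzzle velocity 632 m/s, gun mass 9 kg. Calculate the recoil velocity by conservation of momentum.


v_recoil = m_p * v_p / m_gun = 0.045 * 632 / 9 = 3.16 m/s

3.16 m/s


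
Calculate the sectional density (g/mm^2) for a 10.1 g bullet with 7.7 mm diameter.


SD = m/d^2 = 10.1/7.7^2 = 0.1703 g/mm^2

0.1703 g/mm^2


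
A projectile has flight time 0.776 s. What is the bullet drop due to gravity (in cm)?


drop = 0.5*g*t^2 = 0.5*9.81*0.776^2 = 2.95367 m ≈ 295.4 cm

295.4 cm


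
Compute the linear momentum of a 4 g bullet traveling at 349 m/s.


p = m*v = 0.004*349 = 1.396 kg·m/s

1.396 kg·m/s


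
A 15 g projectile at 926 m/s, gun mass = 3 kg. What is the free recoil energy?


v_r = m_p*v_p/m_gun = 0.015*926/3 = 4.63 m/s, E_r = 0.5*m_gun*v_r^2 = 0.5*3*4.63^2 = 32.16 J

32.16 J


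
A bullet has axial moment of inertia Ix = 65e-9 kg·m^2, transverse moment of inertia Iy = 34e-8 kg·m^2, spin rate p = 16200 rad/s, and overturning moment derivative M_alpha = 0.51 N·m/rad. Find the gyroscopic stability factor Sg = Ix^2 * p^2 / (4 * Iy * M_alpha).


Sg = Ix^2 * p^2 / (4 * Iy * M_alpha) = (65e-9)^2 * 16200^2 / (4 * 34e-8 * 0.51) = 1.599

1.599


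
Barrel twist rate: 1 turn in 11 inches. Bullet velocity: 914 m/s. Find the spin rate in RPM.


twist_m = 11*0.0254 = 0.2794 m
spin = v/twist = 914/0.2794 = 3271.296 rev/s
RPM = spin*60 = 3271.296*60 ≈ 196278 RPM

196278 RPM


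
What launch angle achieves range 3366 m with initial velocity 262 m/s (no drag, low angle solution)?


sin(2*theta) = R*g/v0^2 = 3366*9.81/262^2 = 0.481039, theta = arcsin(0.481039)/2 = 14.38°

14.38 degrees


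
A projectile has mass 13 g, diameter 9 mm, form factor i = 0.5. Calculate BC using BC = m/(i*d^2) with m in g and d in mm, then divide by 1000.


BC = m/(i*d^2*1000) = 13/(0.5 * 9^2 * 1000) = 0.000321

0.000321


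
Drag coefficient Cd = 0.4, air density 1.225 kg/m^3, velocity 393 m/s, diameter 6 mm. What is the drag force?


A = pi*(d/2)^2 = pi*(6/2000)^2 = 2.82743e-05 m^2
Fd = 0.5*Cd*rho*A*v^2 = 0.5*0.4*1.225*2.82743e-05*393^2 = 1.07 N

1.07 N


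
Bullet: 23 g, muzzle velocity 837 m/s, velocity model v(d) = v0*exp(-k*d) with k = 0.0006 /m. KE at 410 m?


v = v0*exp(-k*d) = 837*exp(-0.0006*410) = 654.469 m/s
E = 0.5*m*v^2 = 0.5*0.023*654.469^2 = 4926 J

4926 J


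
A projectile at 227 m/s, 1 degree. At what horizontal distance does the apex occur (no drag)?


R = v0^2*sin(2*theta)/g = 227^2*sin(2*1°)/9.81 = 183.317 m
apex_dist = R/2 = 183.317/2 = 91.66 m

91.66 m


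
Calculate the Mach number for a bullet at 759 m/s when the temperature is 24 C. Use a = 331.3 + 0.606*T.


a = 331.3 + 0.606*(24) = 345.844 m/s
M = v/a = 759/345.844 = 2.195

2.195


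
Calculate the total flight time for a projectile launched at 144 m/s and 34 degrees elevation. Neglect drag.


T = 2*v0*sin(theta)/g = 2*144*sin(34°)/9.81 = 16.42 s

16.42 s


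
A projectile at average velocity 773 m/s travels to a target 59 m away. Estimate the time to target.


t = d/v = 59/773 = 0.07633 s

0.07633 s


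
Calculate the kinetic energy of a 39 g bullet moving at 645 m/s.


E = 0.5*m*v^2 = 0.5*0.039*645^2 = 8112 J

8112 J


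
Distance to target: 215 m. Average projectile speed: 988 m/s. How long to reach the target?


t = d/v = 215/988 = 0.2176 s

0.2176 s


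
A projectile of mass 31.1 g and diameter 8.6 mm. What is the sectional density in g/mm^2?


SD = m/d^2 = 31.1/8.6^2 = 0.4205 g/mm^2

0.4205 g/mm^2


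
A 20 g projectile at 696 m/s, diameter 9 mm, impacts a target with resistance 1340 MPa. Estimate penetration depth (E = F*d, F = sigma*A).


A = pi*(d/2)^2 = pi*(9/2)^2 = 63.6173 mm^2
E = 0.5*m*v^2 = 0.5*0.02*696^2 = 4844.16 J
depth = E/(sigma*A) = 4844.16 J / (1340 MPa * 63.6173 mm^2) = 4844.16/(1340 * 63.6173) m = 0.0568249 m ≈ 56.82 mm

56.82 mm


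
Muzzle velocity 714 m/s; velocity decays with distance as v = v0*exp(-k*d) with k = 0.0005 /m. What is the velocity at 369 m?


v = v0*exp(-k*d) = 714*exp(-0.0005*369) = 593.7 m/s

593.7 m/s


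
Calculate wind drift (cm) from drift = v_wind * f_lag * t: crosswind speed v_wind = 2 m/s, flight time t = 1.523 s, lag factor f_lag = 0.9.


drift = v_wind * lag * t = 2 * 0.9 * 1.523 = 2.7414 m ≈ 274.1 cm

274.1 cm


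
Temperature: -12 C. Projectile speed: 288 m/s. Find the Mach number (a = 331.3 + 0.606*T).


a = 331.3 + 0.606*(-12) = 324.028 m/s
M = v/a = 288/324.028 = 0.8888

0.8888


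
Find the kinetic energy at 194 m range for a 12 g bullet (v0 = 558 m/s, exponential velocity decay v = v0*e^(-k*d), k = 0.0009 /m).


v = v0*exp(-k*d) = 558*exp(-0.0009*194) = 468.604 m/s
E = 0.5*m*v^2 = 0.5*0.012*468.604^2 = 1318 J

1318 J


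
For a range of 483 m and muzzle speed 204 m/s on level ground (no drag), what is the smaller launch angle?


sin(2*theta) = R*g/v0^2 = 483*9.81/204^2 = 0.113856, theta = arcsin(0.113856)/2 = 3.269°

3.269 degrees


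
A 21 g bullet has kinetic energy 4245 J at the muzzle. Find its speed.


v = sqrt(2*E/m) = sqrt(2*4245/0.021) = 635.8 m/s

635.8 m/s


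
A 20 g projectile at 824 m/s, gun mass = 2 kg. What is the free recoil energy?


v_r = m_p*v_p/m_gun = 0.02*824/2 = 8.24 m/s, E_r = 0.5*m_gun*v_r^2 = 0.5*2*8.24^2 = 67.9 J

67.9 J


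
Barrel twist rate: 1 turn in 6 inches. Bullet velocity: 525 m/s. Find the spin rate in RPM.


twist_m = 6*0.0254 = 0.1524 m
spin = v/twist = 525/0.1524 = 3444.882 rev/s
RPM = spin*60 = 3444.882*60 ≈ 206693 RPM

206693 RPM


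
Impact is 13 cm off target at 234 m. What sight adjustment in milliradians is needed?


1 mrad subtends 1 cm per 10 m of range, so adj = error_cm / (dist_m / 10) = 13 / (234/10) = 0.5556 mrad

0.5556 mrad


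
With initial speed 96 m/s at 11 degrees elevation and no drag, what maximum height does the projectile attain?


H = (v0*sin(theta))^2 / (2g) = (96*sin(11°))^2 / (2*9.81) = 17.1 m

17.1 m


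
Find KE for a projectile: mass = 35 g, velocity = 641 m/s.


E = 0.5*m*v^2 = 0.5*0.035*641^2 = 7190 J

7190 J


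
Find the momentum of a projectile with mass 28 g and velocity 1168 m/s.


p = m*v = 0.028*1168 = 32.7 kg·m/s

32.7 kg·m/s


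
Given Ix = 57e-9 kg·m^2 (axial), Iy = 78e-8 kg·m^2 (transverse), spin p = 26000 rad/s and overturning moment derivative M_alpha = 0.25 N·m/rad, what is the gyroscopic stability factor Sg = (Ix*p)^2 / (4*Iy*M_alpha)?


Sg = Ix^2 * p^2 / (4 * Iy * M_alpha) = (57e-9)^2 * 26000^2 / (4 * 78e-8 * 0.25) = 2.816

2.816


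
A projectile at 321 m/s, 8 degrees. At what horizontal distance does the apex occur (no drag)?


R = v0^2*sin(2*theta)/g = 321^2*sin(2*8°)/9.81 = 2895.2 m
apex_dist = R/2 = 2895.2/2 = 1448 m

1448 m


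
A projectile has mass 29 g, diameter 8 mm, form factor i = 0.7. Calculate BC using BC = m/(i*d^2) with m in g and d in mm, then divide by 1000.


BC = m/(i*d^2*1000) = 29/(0.7 * 8^2 * 1000) = 0.0006473

0.0006473


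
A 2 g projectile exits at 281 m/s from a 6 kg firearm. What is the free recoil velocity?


v_recoil = m_p * v_p / m_gun = 0.002 * 281 / 6 = 0.09367 m/s

0.09367 m/s


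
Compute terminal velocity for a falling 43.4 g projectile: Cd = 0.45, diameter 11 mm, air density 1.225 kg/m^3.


A = pi*(d/2)^2 = pi*(11/2000)^2 = 9.50332e-05 m^2
vt = sqrt(2mg/(Cd*rho*A)) = sqrt(2*0.0434*9.81/(0.45 * 1.225 * 9.50332e-05)) = 127.5 m/s

127.5 m/s


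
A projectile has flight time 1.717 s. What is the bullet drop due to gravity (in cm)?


drop = 0.5*g*t^2 = 0.5*9.81*1.717^2 = 14.4604 m ≈ 1446 cm

1446 cm


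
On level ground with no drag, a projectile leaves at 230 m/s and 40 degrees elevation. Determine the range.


R = v0^2 * sin(2*theta) / g = 230^2 * sin(2*40°) / 9.81 = 5311 m

5311 m


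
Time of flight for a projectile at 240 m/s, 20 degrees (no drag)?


T = 2*v0*sin(theta)/g = 2*240*sin(20°)/9.81 = 16.73 s

16.73 s


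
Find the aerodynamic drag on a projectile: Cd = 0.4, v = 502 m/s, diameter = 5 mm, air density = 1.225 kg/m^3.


A = pi*(d/2)^2 = pi*(5/2000)^2 = 1.96350e-05 m^2
Fd = 0.5*Cd*rho*A*v^2 = 0.5*0.4*1.225*1.96350e-05*502^2 = 1.212 N

1.212 N


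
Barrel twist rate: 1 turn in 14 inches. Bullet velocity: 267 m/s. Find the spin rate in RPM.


twist_m = 14*0.0254 = 0.3556 m
spin = v/twist = 267/0.3556 = 750.8436 rev/s
RPM = spin*60 = 750.8436*60 ≈ 45051 RPM

45051 RPM


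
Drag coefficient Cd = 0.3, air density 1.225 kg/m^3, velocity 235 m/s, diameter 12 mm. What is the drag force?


A = pi*(d/2)^2 = pi*(12/2000)^2 = 1.13097e-04 m^2
Fd = 0.5*Cd*rho*A*v^2 = 0.5*0.3*1.225*1.13097e-04*235^2 = 1.148 N

1.148 N


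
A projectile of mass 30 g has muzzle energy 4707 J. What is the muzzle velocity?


v = sqrt(2*E/m) = sqrt(2*4707/0.03) = 560.2 m/s

560.2 m/s


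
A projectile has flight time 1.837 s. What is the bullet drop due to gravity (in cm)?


drop = 0.5*g*t^2 = 0.5*9.81*1.837^2 = 16.5523 m ≈ 1655 cm

1655 cm


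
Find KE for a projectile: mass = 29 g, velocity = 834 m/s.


E = 0.5*m*v^2 = 0.5*0.029*834^2 = 10086 J

10086 J


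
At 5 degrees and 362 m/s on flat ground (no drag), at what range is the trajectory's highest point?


R = v0^2*sin(2*theta)/g = 362^2*sin(2*5°)/9.81 = 2319.63 m
apex_dist = R/2 = 2319.63/2 = 1160 m

1160 m


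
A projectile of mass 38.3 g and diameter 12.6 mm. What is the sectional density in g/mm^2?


SD = m/d^2 = 38.3/12.6^2 = 0.2412 g/mm^2

0.2412 g/mm^2


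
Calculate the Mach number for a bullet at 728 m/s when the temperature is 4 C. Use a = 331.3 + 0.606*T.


a = 331.3 + 0.606*(4) = 333.724 m/s
M = v/a = 728/333.724 = 2.181

2.181


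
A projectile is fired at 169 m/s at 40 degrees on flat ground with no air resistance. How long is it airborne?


T = 2*v0*sin(theta)/g = 2*169*sin(40°)/9.81 = 22.15 s

22.15 s


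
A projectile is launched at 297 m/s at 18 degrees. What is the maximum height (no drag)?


H = (v0*sin(theta))^2 / (2g) = (297*sin(18°))^2 / (2*9.81) = 429.3 m

429.3 m


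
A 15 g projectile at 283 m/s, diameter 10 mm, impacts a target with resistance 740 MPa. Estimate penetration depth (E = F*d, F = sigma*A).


A = pi*(d/2)^2 = pi*(10/2)^2 = 78.5398 mm^2
E = 0.5*m*v^2 = 0.5*0.015*283^2 = 600.668 J
depth = E/(sigma*A) = 600.668 J / (740 MPa * 78.5398 mm^2) = 600.668/(740 * 78.5398) m = 0.010335 m ≈ 10.34 mm

10.34 mm


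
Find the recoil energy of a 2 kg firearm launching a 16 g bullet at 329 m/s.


v_r = m_p*v_p/m_gun = 0.016*329/2 = 2.632 m/s, E_r = 0.5*m_gun*v_r^2 = 0.5*2*2.632^2 = 6.927 J

6.927 J


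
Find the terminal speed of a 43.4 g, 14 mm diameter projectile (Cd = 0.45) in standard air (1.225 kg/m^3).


A = pi*(d/2)^2 = pi*(14/2000)^2 = 1.53938e-04 m^2
vt = sqrt(2mg/(Cd*rho*A)) = sqrt(2*0.0434*9.81/(0.45 * 1.225 * 1.53938e-04)) = 100.2 m/s

100.2 m/s


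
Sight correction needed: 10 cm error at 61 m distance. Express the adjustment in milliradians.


1 mrad subtends 1 cm per 10 m of range, so adj = error_cm / (dist_m / 10) = 10 / (61/10) = 1.639 mrad

1.639 mrad


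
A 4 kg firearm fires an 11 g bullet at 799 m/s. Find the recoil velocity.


v_recoil = m_p * v_p / m_gun = 0.011 * 799 / 4 = 2.197 m/s

2.197 m/s


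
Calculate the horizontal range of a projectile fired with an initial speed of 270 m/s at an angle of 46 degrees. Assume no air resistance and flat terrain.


R = v0^2 * sin(2*theta) / g = 270^2 * sin(2*46°) / 9.81 = 7427 m

7427 m


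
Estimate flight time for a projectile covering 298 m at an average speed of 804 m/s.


t = d/v = 298/804 = 0.3706 s

0.3706 s


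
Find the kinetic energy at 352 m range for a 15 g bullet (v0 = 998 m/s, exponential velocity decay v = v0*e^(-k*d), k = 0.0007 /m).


v = v0*exp(-k*d) = 998*exp(-0.0007*352) = 780.046 m/s
E = 0.5*m*v^2 = 0.5*0.015*780.046^2 = 4564 J

4564 J


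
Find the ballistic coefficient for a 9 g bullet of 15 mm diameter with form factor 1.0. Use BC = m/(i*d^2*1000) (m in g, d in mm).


BC = m/(i*d^2*1000) = 9/(1.0 * 15^2 * 1000) = 4e-05

4e-05


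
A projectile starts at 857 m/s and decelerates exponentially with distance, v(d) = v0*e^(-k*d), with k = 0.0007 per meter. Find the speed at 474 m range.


v = v0*exp(-k*d) = 857*exp(-0.0007*474) = 615 m/s

615 m/s


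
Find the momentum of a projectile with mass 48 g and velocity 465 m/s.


p = m*v = 0.048*465 = 22.32 kg·m/s

22.32 kg·m/s


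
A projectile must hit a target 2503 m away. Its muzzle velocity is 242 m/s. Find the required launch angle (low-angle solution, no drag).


sin(2*theta) = R*g/v0^2 = 2503*9.81/242^2 = 0.419275, theta = arcsin(0.419275)/2 = 12.39°

12.39 degrees
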